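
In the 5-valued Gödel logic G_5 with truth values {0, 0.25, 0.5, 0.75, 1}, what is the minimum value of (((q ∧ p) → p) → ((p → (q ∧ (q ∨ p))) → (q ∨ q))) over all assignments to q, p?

0.00

The minimum is attained at q = 0, p = 0:
  (q ∧ p) = min(0, 0) = 0
  ((q ∧ p) → p): 0 ≤ 0, so result = 1
  (q ∨ p) = max(0, 0) = 0
  (q ∧ (q ∨ p)) = min(0, 0) = 0
  (p → (q ∧ (q ∨ p))): 0 ≤ 0, so result = 1
  (q ∨ q) = max(0, 0) = 0
  ((p → (q ∧ (q ∨ p))) → (q ∨ q)): 1 > 0, so result = 0
  (((q ∧ p) → p) → ((p → (q ∧ (q ∨ p))) → (q ∨ q))): 1 > 0, so result = 0
Checking all 25 assignments confirms none give a value below 0.00.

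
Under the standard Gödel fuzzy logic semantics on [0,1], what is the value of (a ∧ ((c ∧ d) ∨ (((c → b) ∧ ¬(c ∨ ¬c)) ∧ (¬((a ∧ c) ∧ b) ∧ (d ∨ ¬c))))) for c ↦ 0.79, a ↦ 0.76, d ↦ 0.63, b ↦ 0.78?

0.63

(c ∧ d) = min(0.79, 0.63) = 0.63
(c → b): 0.79 > 0.78, so result = 0.78
¬c: Gödel ¬ of 0.79 = 0 (operand ≠ 0)
(c ∨ ¬c) = max(0.79, 0) = 0.79
¬(c ∨ ¬c): Gödel ¬ of 0.79 = 0 (operand ≠ 0)
((c → b) ∧ ¬(c ∨ ¬c)) = min(0.78, 0) = 0
(a ∧ c) = min(0.76, 0.79) = 0.76
((a ∧ c) ∧ b) = min(0.76, 0.78) = 0.76
¬((a ∧ c) ∧ b): Gödel ¬ of 0.76 = 0 (operand ≠ 0)
¬c: Gödel ¬ of 0.79 = 0 (operand ≠ 0)
(d ∨ ¬c) = max(0.63, 0) = 0.63
(¬((a ∧ c) ∧ b) ∧ (d ∨ ¬c)) = min(0, 0.63) = 0
(((c → b) ∧ ¬(c ∨ ¬c)) ∧ (¬((a ∧ c) ∧ b) ∧ (d ∨ ¬c))) = min(0, 0) = 0
((c ∧ d) ∨ (((c → b) ∧ ¬(c ∨ ¬c)) ∧ (¬((a ∧ c) ∧ b) ∧ (d ∨ ¬c)))) = max(0.63, 0) = 0.63
(a ∧ ((c ∧ d) ∨ (((c → b) ∧ ¬(c ∨ ¬c)) ∧ (¬((a ∧ c) ∧ b) ∧ (d ∨ ¬c))))) = min(0.76, 0.63) = 0.63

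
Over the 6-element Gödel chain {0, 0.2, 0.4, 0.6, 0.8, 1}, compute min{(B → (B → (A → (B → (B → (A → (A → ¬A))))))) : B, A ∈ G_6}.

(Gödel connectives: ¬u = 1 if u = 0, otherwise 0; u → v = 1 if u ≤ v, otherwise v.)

0.00

The minimum is attained at B = 0.2, A = 0.2:
  ¬A: Gödel ¬ of 0.2 = 0 (operand ≠ 0)
  (A → ¬A): 0.2 > 0, so result = 0
  (A → (A → ¬A)): 0.2 > 0, so result = 0
  (B → (A → (A → ¬A))): 0.2 > 0, so result = 0
  (B → (B → (A → (A → ¬A)))): 0.2 > 0, so result = 0
  (A → (B → (B → (A → (A → ¬A))))): 0.2 > 0, so result = 0
  (B → (A → (B → (B → (A → (A → ¬A)))))): 0.2 > 0, so result = 0
  (B → (B → (A → (B → (B → (A → (A → ¬A))))))): 0.2 > 0, so result = 0
Checking all 36 assignments confirms none give a value below 0.00.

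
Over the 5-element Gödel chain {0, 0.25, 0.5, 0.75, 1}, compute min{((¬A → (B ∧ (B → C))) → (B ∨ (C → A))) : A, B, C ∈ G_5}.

0.25

The minimum is attained at A = 0.25, B = 0, C = 0.5:
  ¬A: Gödel ¬ of 0.25 = 0 (operand ≠ 0)
  (B → C): 0 ≤ 0.5, so result = 1
  (B ∧ (B → C)) = min(0, 1) = 0
  (¬A → (B ∧ (B → C))): 0 ≤ 0, so result = 1
  (C → A): 0.5 > 0.25, so result = 0.25
  (B ∨ (C → A)) = max(0, 0.25) = 0.25
  ((¬A → (B ∧ (B → C))) → (B ∨ (C → A))): 1 > 0.25, so result = 0.25
Checking all 125 assignments confirms none give a value below 0.25.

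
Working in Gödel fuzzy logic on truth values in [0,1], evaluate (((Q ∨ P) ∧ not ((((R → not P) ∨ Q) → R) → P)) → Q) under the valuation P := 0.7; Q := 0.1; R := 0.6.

(Q ∨ P) = max(0.1, 0.7) = 0.7
not P: Gödel ¬ of 0.7 = 0 (operand ≠ 0)
(R → not P): 0.6 > 0, so result = 0
((R → not P) ∨ Q) = max(0, 0.1) = 0.1
(((R → not P) ∨ Q) → R): 0.1 ≤ 0.6, so result = 1
((((R → not P) ∨ Q) → R) → P): 1 > 0.7, so result = 0.7
not ((((R → not P) ∨ Q) → R) → P): Gödel ¬ of 0.7 = 0 (operand ≠ 0)
((Q ∨ P) ∧ not ((((R → not P) ∨ Q) → R) → P)) = min(0.7, 0) = 0
(((Q ∨ P) ∧ not ((((R → not P) ∨ Q) → R) → P)) → Q): 0 ≤ 0.1, so result = 1

1.00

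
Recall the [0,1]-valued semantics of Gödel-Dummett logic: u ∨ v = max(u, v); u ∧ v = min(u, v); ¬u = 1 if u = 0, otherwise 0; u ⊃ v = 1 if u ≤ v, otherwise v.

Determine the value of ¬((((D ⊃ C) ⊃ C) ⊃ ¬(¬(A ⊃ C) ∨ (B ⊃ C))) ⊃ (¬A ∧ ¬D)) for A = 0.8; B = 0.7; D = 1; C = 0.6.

(D ⊃ C): 1 > 0.6, so result = 0.6
((D ⊃ C) ⊃ C): 0.6 ≤ 0.6, so result = 1
(A ⊃ C): 0.8 > 0.6, so result = 0.6
¬(A ⊃ C): Gödel ¬ of 0.6 = 0 (operand ≠ 0)
(B ⊃ C): 0.7 > 0.6, so result = 0.6
(¬(A ⊃ C) ∨ (B ⊃ C)) = max(0, 0.6) = 0.6
¬(¬(A ⊃ C) ∨ (B ⊃ C)): Gödel ¬ of 0.6 = 0 (operand ≠ 0)
(((D ⊃ C) ⊃ C) ⊃ ¬(¬(A ⊃ C) ∨ (B ⊃ C))): 1 > 0, so result = 0
¬A: Gödel ¬ of 0.8 = 0 (operand ≠ 0)
¬D: Gödel ¬ of 1 = 0 (operand ≠ 0)
(¬A ∧ ¬D) = min(0, 0) = 0
((((D ⊃ C) ⊃ C) ⊃ ¬(¬(A ⊃ C) ∨ (B ⊃ C))) ⊃ (¬A ∧ ¬D)): 0 ≤ 0, so result = 1
¬((((D ⊃ C) ⊃ C) ⊃ ¬(¬(A ⊃ C) ∨ (B ⊃ C))) ⊃ (¬A ∧ ¬D)): Gödel ¬ of 1 = 0 (operand ≠ 0)

0.00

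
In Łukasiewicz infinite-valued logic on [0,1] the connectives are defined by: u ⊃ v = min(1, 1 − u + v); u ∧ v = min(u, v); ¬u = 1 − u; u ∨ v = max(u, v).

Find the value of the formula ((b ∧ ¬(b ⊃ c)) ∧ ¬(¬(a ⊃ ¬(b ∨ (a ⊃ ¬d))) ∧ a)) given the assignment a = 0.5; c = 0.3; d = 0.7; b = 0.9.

0.60

(b ⊃ c): min(1, 1 − 0.9 + 0.3) = 0.4
¬(b ⊃ c): Łukasiewicz ¬ gives 1 − 0.4 = 0.6
(b ∧ ¬(b ⊃ c)) = min(0.9, 0.6) = 0.6
¬d: Łukasiewicz ¬ gives 1 − 0.7 = 0.3
(a ⊃ ¬d): min(1, 1 − 0.5 + 0.3) = 0.8
(b ∨ (a ⊃ ¬d)) = max(0.9, 0.8) = 0.9
¬(b ∨ (a ⊃ ¬d)): Łukasiewicz ¬ gives 1 − 0.9 = 0.1
(a ⊃ ¬(b ∨ (a ⊃ ¬d))): min(1, 1 − 0.5 + 0.1) = 0.6
¬(a ⊃ ¬(b ∨ (a ⊃ ¬d))): Łukasiewicz ¬ gives 1 − 0.6 = 0.4
(¬(a ⊃ ¬(b ∨ (a ⊃ ¬d))) ∧ a) = min(0.4, 0.5) = 0.4
¬(¬(a ⊃ ¬(b ∨ (a ⊃ ¬d))) ∧ a): Łukasiewicz ¬ gives 1 − 0.4 = 0.6
((b ∧ ¬(b ⊃ c)) ∧ ¬(¬(a ⊃ ¬(b ∨ (a ⊃ ¬d))) ∧ a)) = min(0.6, 0.6) = 0.6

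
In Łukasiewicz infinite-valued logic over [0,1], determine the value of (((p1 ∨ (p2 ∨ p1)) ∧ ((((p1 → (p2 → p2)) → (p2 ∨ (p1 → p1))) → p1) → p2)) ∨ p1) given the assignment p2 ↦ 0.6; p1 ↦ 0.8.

(p2 ∨ p1) = max(0.6, 0.8) = 0.8
(p1 ∨ (p2 ∨ p1)) = max(0.8, 0.8) = 0.8
(p2 → p2): min(1, 1 − 0.6 + 0.6) = 1
(p1 → (p2 → p2)): min(1, 1 − 0.8 + 1) = 1
(p1 → p1): min(1, 1 − 0.8 + 0.8) = 1
(p2 ∨ (p1 → p1)) = max(0.6, 1) = 1
((p1 → (p2 → p2)) → (p2 ∨ (p1 → p1))): min(1, 1 − 1 + 1) = 1
(((p1 → (p2 → p2)) → (p2 ∨ (p1 → p1))) → p1): min(1, 1 − 1 + 0.8) = 0.8
((((p1 → (p2 → p2)) → (p2 ∨ (p1 → p1))) → p1) → p2): min(1, 1 − 0.8 + 0.6) = 0.8
((p1 ∨ (p2 ∨ p1)) ∧ ((((p1 → (p2 → p2)) → (p2 ∨ (p1 → p1))) → p1) → p2)) = min(0.8, 0.8) = 0.8
(((p1 ∨ (p2 ∨ p1)) ∧ ((((p1 → (p2 → p2)) → (p2 ∨ (p1 → p1))) → p1) → p2)) ∨ p1) = max(0.8, 0.8) = 0.8

0.80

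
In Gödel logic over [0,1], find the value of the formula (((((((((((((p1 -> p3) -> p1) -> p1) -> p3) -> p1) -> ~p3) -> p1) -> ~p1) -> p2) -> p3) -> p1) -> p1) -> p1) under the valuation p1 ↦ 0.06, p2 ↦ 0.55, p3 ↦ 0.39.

(p1 -> p3): 0.06 ≤ 0.39, so result = 1
((p1 -> p3) -> p1): 1 > 0.06, so result = 0.06
(((p1 -> p3) -> p1) -> p1): 0.06 ≤ 0.06, so result = 1
((((p1 -> p3) -> p1) -> p1) -> p3): 1 > 0.39, so result = 0.39
(((((p1 -> p3) -> p1) -> p1) -> p3) -> p1): 0.39 > 0.06, so result = 0.06
~p3: Gödel ¬ of 0.39 = 0 (operand ≠ 0)
((((((p1 -> p3) -> p1) -> p1) -> p3) -> p1) -> ~p3): 0.06 > 0, so result = 0
(((((((p1 -> p3) -> p1) -> p1) -> p3) -> p1) -> ~p3) -> p1): 0 ≤ 0.06, so result = 1
~p1: Gödel ¬ of 0.06 = 0 (operand ≠ 0)
((((((((p1 -> p3) -> p1) -> p1) -> p3) -> p1) -> ~p3) -> p1) -> ~p1): 1 > 0, so result = 0
(((((((((p1 -> p3) -> p1) -> p1) -> p3) -> p1) -> ~p3) -> p1) -> ~p1) -> p2): 0 ≤ 0.55, so result = 1
((((((((((p1 -> p3) -> p1) -> p1) -> p3) -> p1) -> ~p3) -> p1) -> ~p1) -> p2) -> p3): 1 > 0.39, so result = 0.39
(((((((((((p1 -> p3) -> p1) -> p1) -> p3) -> p1) -> ~p3) -> p1) -> ~p1) -> p2) -> p3) -> p1): 0.39 > 0.06, so result = 0.06
((((((((((((p1 -> p3) -> p1) -> p1) -> p3) -> p1) -> ~p3) -> p1) -> ~p1) -> p2) -> p3) -> p1) -> p1): 0.06 ≤ 0.06, so result = 1
(((((((((((((p1 -> p3) -> p1) -> p1) -> p3) -> p1) -> ~p3) -> p1) -> ~p1) -> p2) -> p3) -> p1) -> p1) -> p1): 1 > 0.06, so result = 0.06

0.06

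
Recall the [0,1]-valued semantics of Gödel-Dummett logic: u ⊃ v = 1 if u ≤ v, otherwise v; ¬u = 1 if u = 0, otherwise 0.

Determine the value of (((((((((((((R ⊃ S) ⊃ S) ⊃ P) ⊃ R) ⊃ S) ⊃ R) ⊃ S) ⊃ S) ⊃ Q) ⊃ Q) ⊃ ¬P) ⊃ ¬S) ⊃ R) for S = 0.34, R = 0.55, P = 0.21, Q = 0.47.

(R ⊃ S): 0.55 > 0.34, so result = 0.34
((R ⊃ S) ⊃ S): 0.34 ≤ 0.34, so result = 1
(((R ⊃ S) ⊃ S) ⊃ P): 1 > 0.21, so result = 0.21
((((R ⊃ S) ⊃ S) ⊃ P) ⊃ R): 0.21 ≤ 0.55, so result = 1
(((((R ⊃ S) ⊃ S) ⊃ P) ⊃ R) ⊃ S): 1 > 0.34, so result = 0.34
((((((R ⊃ S) ⊃ S) ⊃ P) ⊃ R) ⊃ S) ⊃ R): 0.34 ≤ 0.55, so result = 1
(((((((R ⊃ S) ⊃ S) ⊃ P) ⊃ R) ⊃ S) ⊃ R) ⊃ S): 1 > 0.34, so result = 0.34
((((((((R ⊃ S) ⊃ S) ⊃ P) ⊃ R) ⊃ S) ⊃ R) ⊃ S) ⊃ S): 0.34 ≤ 0.34, so result = 1
(((((((((R ⊃ S) ⊃ S) ⊃ P) ⊃ R) ⊃ S) ⊃ R) ⊃ S) ⊃ S) ⊃ Q): 1 > 0.47, so result = 0.47
((((((((((R ⊃ S) ⊃ S) ⊃ P) ⊃ R) ⊃ S) ⊃ R) ⊃ S) ⊃ S) ⊃ Q) ⊃ Q): 0.47 ≤ 0.47, so result = 1
¬P: Gödel ¬ of 0.21 = 0 (operand ≠ 0)
(((((((((((R ⊃ S) ⊃ S) ⊃ P) ⊃ R) ⊃ S) ⊃ R) ⊃ S) ⊃ S) ⊃ Q) ⊃ Q) ⊃ ¬P): 1 > 0, so result = 0
¬S: Gödel ¬ of 0.34 = 0 (operand ≠ 0)
((((((((((((R ⊃ S) ⊃ S) ⊃ P) ⊃ R) ⊃ S) ⊃ R) ⊃ S) ⊃ S) ⊃ Q) ⊃ Q) ⊃ ¬P) ⊃ ¬S): 0 ≤ 0, so result = 1
(((((((((((((R ⊃ S) ⊃ S) ⊃ P) ⊃ R) ⊃ S) ⊃ R) ⊃ S) ⊃ S) ⊃ Q) ⊃ Q) ⊃ ¬P) ⊃ ¬S) ⊃ R): 1 > 0.55, so result = 0.55

0.55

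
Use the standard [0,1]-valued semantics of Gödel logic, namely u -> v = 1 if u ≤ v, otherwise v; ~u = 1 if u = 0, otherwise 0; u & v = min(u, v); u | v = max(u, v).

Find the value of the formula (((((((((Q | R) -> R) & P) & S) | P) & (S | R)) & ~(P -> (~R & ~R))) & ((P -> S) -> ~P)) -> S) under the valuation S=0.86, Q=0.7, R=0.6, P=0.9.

1.00

(Q | R) = max(0.7, 0.6) = 0.7
((Q | R) -> R): 0.7 > 0.6, so result = 0.6
(((Q | R) -> R) & P) = min(0.6, 0.9) = 0.6
((((Q | R) -> R) & P) & S) = min(0.6, 0.86) = 0.6
(((((Q | R) -> R) & P) & S) | P) = max(0.6, 0.9) = 0.9
(S | R) = max(0.86, 0.6) = 0.86
((((((Q | R) -> R) & P) & S) | P) & (S | R)) = min(0.9, 0.86) = 0.86
~R: Gödel ¬ of 0.6 = 0 (operand ≠ 0)
~R: Gödel ¬ of 0.6 = 0 (operand ≠ 0)
(~R & ~R) = min(0, 0) = 0
(P -> (~R & ~R)): 0.9 > 0, so result = 0
~(P -> (~R & ~R)): Gödel ¬ of 0 = 1 (operand is 0)
(((((((Q | R) -> R) & P) & S) | P) & (S | R)) & ~(P -> (~R & ~R))) = min(0.86, 1) = 0.86
(P -> S): 0.9 > 0.86, so result = 0.86
~P: Gödel ¬ of 0.9 = 0 (operand ≠ 0)
((P -> S) -> ~P): 0.86 > 0, so result = 0
((((((((Q | R) -> R) & P) & S) | P) & (S | R)) & ~(P -> (~R & ~R))) & ((P -> S) -> ~P)) = min(0.86, 0) = 0
(((((((((Q | R) -> R) & P) & S) | P) & (S | R)) & ~(P -> (~R & ~R))) & ((P -> S) -> ~P)) -> S): 0 ≤ 0.86, so result = 1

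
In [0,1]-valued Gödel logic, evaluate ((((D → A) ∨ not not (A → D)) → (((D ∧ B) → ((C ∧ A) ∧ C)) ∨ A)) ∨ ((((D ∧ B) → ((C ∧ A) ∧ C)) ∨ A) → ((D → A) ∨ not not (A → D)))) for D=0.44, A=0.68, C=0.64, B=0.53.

(D → A): 0.44 ≤ 0.68, so result = 1
(A → D): 0.68 > 0.44, so result = 0.44
not (A → D): Gödel ¬ of 0.44 = 0 (operand ≠ 0)
not not (A → D): Gödel ¬ of 0 = 1 (operand is 0)
((D → A) ∨ not not (A → D)) = max(1, 1) = 1
(D ∧ B) = min(0.44, 0.53) = 0.44
(C ∧ A) = min(0.64, 0.68) = 0.64
((C ∧ A) ∧ C) = min(0.64, 0.64) = 0.64
((D ∧ B) → ((C ∧ A) ∧ C)): 0.44 ≤ 0.64, so result = 1
(((D ∧ B) → ((C ∧ A) ∧ C)) ∨ A) = max(1, 0.68) = 1
(((D → A) ∨ not not (A → D)) → (((D ∧ B) → ((C ∧ A) ∧ C)) ∨ A)): 1 ≤ 1, so result = 1
(D ∧ B) = min(0.44, 0.53) = 0.44
(C ∧ A) = min(0.64, 0.68) = 0.64
((C ∧ A) ∧ C) = min(0.64, 0.64) = 0.64
((D ∧ B) → ((C ∧ A) ∧ C)): 0.44 ≤ 0.64, so result = 1
(((D ∧ B) → ((C ∧ A) ∧ C)) ∨ A) = max(1, 0.68) = 1
(D → A): 0.44 ≤ 0.68, so result = 1
(A → D): 0.68 > 0.44, so result = 0.44
not (A → D): Gödel ¬ of 0.44 = 0 (operand ≠ 0)
not not (A → D): Gödel ¬ of 0 = 1 (operand is 0)
((D → A) ∨ not not (A → D)) = max(1, 1) = 1
((((D ∧ B) → ((C ∧ A) ∧ C)) ∨ A) → ((D → A) ∨ not not (A → D))): 1 ≤ 1, so result = 1
((((D → A) ∨ not not (A → D)) → (((D ∧ B) → ((C ∧ A) ∧ C)) ∨ A)) ∨ ((((D ∧ B) → ((C ∧ A) ∧ C)) ∨ A) → ((D → A) ∨ not not (A → D)))) = max(1, 1) = 1

1.00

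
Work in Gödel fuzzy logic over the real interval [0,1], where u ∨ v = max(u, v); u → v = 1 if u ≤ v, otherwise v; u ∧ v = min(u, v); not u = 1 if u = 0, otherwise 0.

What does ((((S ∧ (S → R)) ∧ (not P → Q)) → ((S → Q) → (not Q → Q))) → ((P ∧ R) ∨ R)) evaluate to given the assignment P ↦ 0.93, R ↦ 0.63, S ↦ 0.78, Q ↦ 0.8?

0.63

(S → R): 0.78 > 0.63, so result = 0.63
(S ∧ (S → R)) = min(0.78, 0.63) = 0.63
not P: Gödel ¬ of 0.93 = 0 (operand ≠ 0)
(not P → Q): 0 ≤ 0.8, so result = 1
((S ∧ (S → R)) ∧ (not P → Q)) = min(0.63, 1) = 0.63
(S → Q): 0.78 ≤ 0.8, so result = 1
not Q: Gödel ¬ of 0.8 = 0 (operand ≠ 0)
(not Q → Q): 0 ≤ 0.8, so result = 1
((S → Q) → (not Q → Q)): 1 ≤ 1, so result = 1
(((S ∧ (S → R)) ∧ (not P → Q)) → ((S → Q) → (not Q → Q))): 0.63 ≤ 1, so result = 1
(P ∧ R) = min(0.93, 0.63) = 0.63
((P ∧ R) ∨ R) = max(0.63, 0.63) = 0.63
((((S ∧ (S → R)) ∧ (not P → Q)) → ((S → Q) → (not Q → Q))) → ((P ∧ R) ∨ R)): 1 > 0.63, so result = 0.63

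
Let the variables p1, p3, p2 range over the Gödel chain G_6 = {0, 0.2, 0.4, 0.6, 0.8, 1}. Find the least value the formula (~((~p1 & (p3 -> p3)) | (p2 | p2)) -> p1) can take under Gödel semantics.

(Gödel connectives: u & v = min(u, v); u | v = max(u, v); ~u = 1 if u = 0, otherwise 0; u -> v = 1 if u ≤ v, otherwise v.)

0.20

The minimum is attained at p1 = 0.2, p3 = 0, p2 = 0:
  ~p1: Gödel ¬ of 0.2 = 0 (operand ≠ 0)
  (p3 -> p3): 0 ≤ 0, so result = 1
  (~p1 & (p3 -> p3)) = min(0, 1) = 0
  (p2 | p2) = max(0, 0) = 0
  ((~p1 & (p3 -> p3)) | (p2 | p2)) = max(0, 0) = 0
  ~((~p1 & (p3 -> p3)) | (p2 | p2)): Gödel ¬ of 0 = 1 (operand is 0)
  (~((~p1 & (p3 -> p3)) | (p2 | p2)) -> p1): 1 > 0.2, so result = 0.2
Checking all 216 assignments confirms none give a value below 0.20.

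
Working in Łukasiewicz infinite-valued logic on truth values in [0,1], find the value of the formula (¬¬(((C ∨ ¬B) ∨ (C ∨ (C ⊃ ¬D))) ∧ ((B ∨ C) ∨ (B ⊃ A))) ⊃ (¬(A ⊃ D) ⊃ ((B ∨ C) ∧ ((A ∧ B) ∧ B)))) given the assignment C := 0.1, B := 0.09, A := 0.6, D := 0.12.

0.61

¬B: Łukasiewicz ¬ gives 1 − 0.09 = 0.91
(C ∨ ¬B) = max(0.1, 0.91) = 0.91
¬D: Łukasiewicz ¬ gives 1 − 0.12 = 0.88
(C ⊃ ¬D): min(1, 1 − 0.1 + 0.88) = 1
(C ∨ (C ⊃ ¬D)) = max(0.1, 1) = 1
((C ∨ ¬B) ∨ (C ∨ (C ⊃ ¬D))) = max(0.91, 1) = 1
(B ∨ C) = max(0.09, 0.1) = 0.1
(B ⊃ A): min(1, 1 − 0.09 + 0.6) = 1
((B ∨ C) ∨ (B ⊃ A)) = max(0.1, 1) = 1
(((C ∨ ¬B) ∨ (C ∨ (C ⊃ ¬D))) ∧ ((B ∨ C) ∨ (B ⊃ A))) = min(1, 1) = 1
¬(((C ∨ ¬B) ∨ (C ∨ (C ⊃ ¬D))) ∧ ((B ∨ C) ∨ (B ⊃ A))): Łukasiewicz ¬ gives 1 − 1 = 0
¬¬(((C ∨ ¬B) ∨ (C ∨ (C ⊃ ¬D))) ∧ ((B ∨ C) ∨ (B ⊃ A))): Łukasiewicz ¬ gives 1 − 0 = 1
(A ⊃ D): min(1, 1 − 0.6 + 0.12) = 0.52
¬(A ⊃ D): Łukasiewicz ¬ gives 1 − 0.52 = 0.48
(B ∨ C) = max(0.09, 0.1) = 0.1
(A ∧ B) = min(0.6, 0.09) = 0.09
((A ∧ B) ∧ B) = min(0.09, 0.09) = 0.09
((B ∨ C) ∧ ((A ∧ B) ∧ B)) = min(0.1, 0.09) = 0.09
(¬(A ⊃ D) ⊃ ((B ∨ C) ∧ ((A ∧ B) ∧ B))): min(1, 1 − 0.48 + 0.09) = 0.61
(¬¬(((C ∨ ¬B) ∨ (C ∨ (C ⊃ ¬D))) ∧ ((B ∨ C) ∨ (B ⊃ A))) ⊃ (¬(A ⊃ D) ⊃ ((B ∨ C) ∧ ((A ∧ B) ∧ B)))): min(1, 1 − 1 + 0.61) = 0.61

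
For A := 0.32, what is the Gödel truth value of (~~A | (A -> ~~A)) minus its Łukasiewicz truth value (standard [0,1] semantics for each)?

Gödel evaluation:
  ~A: Gödel ¬ of 0.32 = 0 (operand ≠ 0)
  ~~A: Gödel ¬ of 0 = 1 (operand is 0)
  ~A: Gödel ¬ of 0.32 = 0 (operand ≠ 0)
  ~~A: Gödel ¬ of 0 = 1 (operand is 0)
  (A -> ~~A): 0.32 ≤ 1, so result = 1
  (~~A | (A -> ~~A)) = max(1, 1) = 1
  Gödel value = 1
Łukasiewicz evaluation:
  ~A: Łukasiewicz ¬ gives 1 − 0.32 = 0.68
  ~~A: Łukasiewicz ¬ gives 1 − 0.68 = 0.32
  ~A: Łukasiewicz ¬ gives 1 − 0.32 = 0.68
  ~~A: Łukasiewicz ¬ gives 1 − 0.68 = 0.32
  (A -> ~~A): min(1, 1 − 0.32 + 0.32) = 1
  (~~A | (A -> ~~A)) = max(0.32, 1) = 1
  Łukasiewicz value = 1
Difference: 1 − 1 = 0.00

0.00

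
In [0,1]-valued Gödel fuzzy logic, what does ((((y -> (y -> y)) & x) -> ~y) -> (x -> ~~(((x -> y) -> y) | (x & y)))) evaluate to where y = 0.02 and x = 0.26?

(y -> y): 0.02 ≤ 0.02, so result = 1
(y -> (y -> y)): 0.02 ≤ 1, so result = 1
((y -> (y -> y)) & x) = min(1, 0.26) = 0.26
~y: Gödel ¬ of 0.02 = 0 (operand ≠ 0)
(((y -> (y -> y)) & x) -> ~y): 0.26 > 0, so result = 0
(x -> y): 0.26 > 0.02, so result = 0.02
((x -> y) -> y): 0.02 ≤ 0.02, so result = 1
(x & y) = min(0.26, 0.02) = 0.02
(((x -> y) -> y) | (x & y)) = max(1, 0.02) = 1
~(((x -> y) -> y) | (x & y)): Gödel ¬ of 1 = 0 (operand ≠ 0)
~~(((x -> y) -> y) | (x & y)): Gödel ¬ of 0 = 1 (operand is 0)
(x -> ~~(((x -> y) -> y) | (x & y))): 0.26 ≤ 1, so result = 1
((((y -> (y -> y)) & x) -> ~y) -> (x -> ~~(((x -> y) -> y) | (x & y)))): 0 ≤ 1, so result = 1

1.00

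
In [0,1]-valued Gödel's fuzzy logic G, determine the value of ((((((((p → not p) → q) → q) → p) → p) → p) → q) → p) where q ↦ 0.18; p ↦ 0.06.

0.06

not p: Gödel ¬ of 0.06 = 0 (operand ≠ 0)
(p → not p): 0.06 > 0, so result = 0
((p → not p) → q): 0 ≤ 0.18, so result = 1
(((p → not p) → q) → q): 1 > 0.18, so result = 0.18
((((p → not p) → q) → q) → p): 0.18 > 0.06, so result = 0.06
(((((p → not p) → q) → q) → p) → p): 0.06 ≤ 0.06, so result = 1
((((((p → not p) → q) → q) → p) → p) → p): 1 > 0.06, so result = 0.06
(((((((p → not p) → q) → q) → p) → p) → p) → q): 0.06 ≤ 0.18, so result = 1
((((((((p → not p) → q) → q) → p) → p) → p) → q) → p): 1 > 0.06, so result = 0.06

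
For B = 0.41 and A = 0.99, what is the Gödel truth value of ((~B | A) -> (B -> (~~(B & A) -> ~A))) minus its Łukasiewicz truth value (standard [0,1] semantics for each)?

Gödel evaluation:
  ~B: Gödel ¬ of 0.41 = 0 (operand ≠ 0)
  (~B | A) = max(0, 0.99) = 0.99
  (B & A) = min(0.41, 0.99) = 0.41
  ~(B & A): Gödel ¬ of 0.41 = 0 (operand ≠ 0)
  ~~(B & A): Gödel ¬ of 0 = 1 (operand is 0)
  ~A: Gödel ¬ of 0.99 = 0 (operand ≠ 0)
  (~~(B & A) -> ~A): 1 > 0, so result = 0
  (B -> (~~(B & A) -> ~A)): 0.41 > 0, so result = 0
  ((~B | A) -> (B -> (~~(B & A) -> ~A))): 0.99 > 0, so result = 0
  Gödel value = 0
Łukasiewicz evaluation:
  ~B: Łukasiewicz ¬ gives 1 − 0.41 = 0.59
  (~B | A) = max(0.59, 0.99) = 0.99
  (B & A) = min(0.41, 0.99) = 0.41
  ~(B & A): Łukasiewicz ¬ gives 1 − 0.41 = 0.59
  ~~(B & A): Łukasiewicz ¬ gives 1 − 0.59 = 0.41
  ~A: Łukasiewicz ¬ gives 1 − 0.99 = 0.01
  (~~(B & A) -> ~A): min(1, 1 − 0.41 + 0.01) = 0.6
  (B -> (~~(B & A) -> ~A)): min(1, 1 − 0.41 + 0.6) = 1
  ((~B | A) -> (B -> (~~(B & A) -> ~A))): min(1, 1 − 0.99 + 1) = 1
  Łukasiewicz value = 1
Difference: 0 − 1 = -1.00

-1.00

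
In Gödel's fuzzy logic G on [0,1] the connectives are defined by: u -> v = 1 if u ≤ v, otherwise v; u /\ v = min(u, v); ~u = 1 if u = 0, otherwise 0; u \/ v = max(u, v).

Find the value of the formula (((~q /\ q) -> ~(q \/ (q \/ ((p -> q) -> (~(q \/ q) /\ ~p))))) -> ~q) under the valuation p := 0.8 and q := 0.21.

~q: Gödel ¬ of 0.21 = 0 (operand ≠ 0)
(~q /\ q) = min(0, 0.21) = 0
(p -> q): 0.8 > 0.21, so result = 0.21
(q \/ q) = max(0.21, 0.21) = 0.21
~(q \/ q): Gödel ¬ of 0.21 = 0 (operand ≠ 0)
~p: Gödel ¬ of 0.8 = 0 (operand ≠ 0)
(~(q \/ q) /\ ~p) = min(0, 0) = 0
((p -> q) -> (~(q \/ q) /\ ~p)): 0.21 > 0, so result = 0
(q \/ ((p -> q) -> (~(q \/ q) /\ ~p))) = max(0.21, 0) = 0.21
(q \/ (q \/ ((p -> q) -> (~(q \/ q) /\ ~p)))) = max(0.21, 0.21) = 0.21
~(q \/ (q \/ ((p -> q) -> (~(q \/ q) /\ ~p)))): Gödel ¬ of 0.21 = 0 (operand ≠ 0)
((~q /\ q) -> ~(q \/ (q \/ ((p -> q) -> (~(q \/ q) /\ ~p))))): 0 ≤ 0, so result = 1
~q: Gödel ¬ of 0.21 = 0 (operand ≠ 0)
(((~q /\ q) -> ~(q \/ (q \/ ((p -> q) -> (~(q \/ q) /\ ~p))))) -> ~q): 1 > 0, so result = 0

0.00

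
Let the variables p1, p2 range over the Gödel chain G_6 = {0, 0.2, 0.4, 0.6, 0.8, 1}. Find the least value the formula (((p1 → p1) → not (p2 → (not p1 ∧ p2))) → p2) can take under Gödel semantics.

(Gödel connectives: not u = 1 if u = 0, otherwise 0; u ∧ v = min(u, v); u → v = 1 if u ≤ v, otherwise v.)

0.20

The minimum is attained at p1 = 0.2, p2 = 0.2:
  (p1 → p1): 0.2 ≤ 0.2, so result = 1
  not p1: Gödel ¬ of 0.2 = 0 (operand ≠ 0)
  (not p1 ∧ p2) = min(0, 0.2) = 0
  (p2 → (not p1 ∧ p2)): 0.2 > 0, so result = 0
  not (p2 → (not p1 ∧ p2)): Gödel ¬ of 0 = 1 (operand is 0)
  ((p1 → p1) → not (p2 → (not p1 ∧ p2))): 1 ≤ 1, so result = 1
  (((p1 → p1) → not (p2 → (not p1 ∧ p2))) → p2): 1 > 0.2, so result = 0.2
Checking all 36 assignments confirms none give a value below 0.20.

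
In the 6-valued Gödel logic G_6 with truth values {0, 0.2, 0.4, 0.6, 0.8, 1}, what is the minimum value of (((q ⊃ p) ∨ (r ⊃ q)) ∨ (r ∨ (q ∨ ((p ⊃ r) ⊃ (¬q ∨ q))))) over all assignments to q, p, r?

The minimum is attained at q = 0.2, p = 0, r = 0.4:
  (q ⊃ p): 0.2 > 0, so result = 0
  (r ⊃ q): 0.4 > 0.2, so result = 0.2
  ((q ⊃ p) ∨ (r ⊃ q)) = max(0, 0.2) = 0.2
  (p ⊃ r): 0 ≤ 0.4, so result = 1
  ¬q: Gödel ¬ of 0.2 = 0 (operand ≠ 0)
  (¬q ∨ q) = max(0, 0.2) = 0.2
  ((p ⊃ r) ⊃ (¬q ∨ q)): 1 > 0.2, so result = 0.2
  (q ∨ ((p ⊃ r) ⊃ (¬q ∨ q))) = max(0.2, 0.2) = 0.2
  (r ∨ (q ∨ ((p ⊃ r) ⊃ (¬q ∨ q)))) = max(0.4, 0.2) = 0.4
  (((q ⊃ p) ∨ (r ⊃ q)) ∨ (r ∨ (q ∨ ((p ⊃ r) ⊃ (¬q ∨ q))))) = max(0.2, 0.4) = 0.4
Checking all 216 assignments confirms none give a value below 0.40.

0.40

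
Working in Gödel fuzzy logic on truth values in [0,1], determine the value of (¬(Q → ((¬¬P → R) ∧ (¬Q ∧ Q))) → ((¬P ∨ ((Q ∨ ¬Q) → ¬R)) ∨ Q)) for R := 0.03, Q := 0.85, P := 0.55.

¬P: Gödel ¬ of 0.55 = 0 (operand ≠ 0)
¬¬P: Gödel ¬ of 0 = 1 (operand is 0)
(¬¬P → R): 1 > 0.03, so result = 0.03
¬Q: Gödel ¬ of 0.85 = 0 (operand ≠ 0)
(¬Q ∧ Q) = min(0, 0.85) = 0
((¬¬P → R) ∧ (¬Q ∧ Q)) = min(0.03, 0) = 0
(Q → ((¬¬P → R) ∧ (¬Q ∧ Q))): 0.85 > 0, so result = 0
¬(Q → ((¬¬P → R) ∧ (¬Q ∧ Q))): Gödel ¬ of 0 = 1 (operand is 0)
¬P: Gödel ¬ of 0.55 = 0 (operand ≠ 0)
¬Q: Gödel ¬ of 0.85 = 0 (operand ≠ 0)
(Q ∨ ¬Q) = max(0.85, 0) = 0.85
¬R: Gödel ¬ of 0.03 = 0 (operand ≠ 0)
((Q ∨ ¬Q) → ¬R): 0.85 > 0, so result = 0
(¬P ∨ ((Q ∨ ¬Q) → ¬R)) = max(0, 0) = 0
((¬P ∨ ((Q ∨ ¬Q) → ¬R)) ∨ Q) = max(0, 0.85) = 0.85
(¬(Q → ((¬¬P → R) ∧ (¬Q ∧ Q))) → ((¬P ∨ ((Q ∨ ¬Q) → ¬R)) ∨ Q)): 1 > 0.85, so result = 0.85

0.85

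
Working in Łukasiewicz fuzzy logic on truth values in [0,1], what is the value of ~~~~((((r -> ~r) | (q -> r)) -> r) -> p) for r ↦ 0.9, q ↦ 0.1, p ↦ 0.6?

~r: Łukasiewicz ¬ gives 1 − 0.9 = 0.1
(r -> ~r): min(1, 1 − 0.9 + 0.1) = 0.2
(q -> r): min(1, 1 − 0.1 + 0.9) = 1
((r -> ~r) | (q -> r)) = max(0.2, 1) = 1
(((r -> ~r) | (q -> r)) -> r): min(1, 1 − 1 + 0.9) = 0.9
((((r -> ~r) | (q -> r)) -> r) -> p): min(1, 1 − 0.9 + 0.6) = 0.7
~((((r -> ~r) | (q -> r)) -> r) -> p): Łukasiewicz ¬ gives 1 − 0.7 = 0.3
~~((((r -> ~r) | (q -> r)) -> r) -> p): Łukasiewicz ¬ gives 1 − 0.3 = 0.7
~~~((((r -> ~r) | (q -> r)) -> r) -> p): Łukasiewicz ¬ gives 1 − 0.7 = 0.3
~~~~((((r -> ~r) | (q -> r)) -> r) -> p): Łukasiewicz ¬ gives 1 − 0.3 = 0.7

0.70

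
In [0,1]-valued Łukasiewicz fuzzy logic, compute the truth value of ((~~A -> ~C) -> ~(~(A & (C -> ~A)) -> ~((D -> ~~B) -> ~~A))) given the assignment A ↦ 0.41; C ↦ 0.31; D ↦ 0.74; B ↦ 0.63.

0.11

~A: Łukasiewicz ¬ gives 1 − 0.41 = 0.59
~~A: Łukasiewicz ¬ gives 1 − 0.59 = 0.41
~C: Łukasiewicz ¬ gives 1 − 0.31 = 0.69
(~~A -> ~C): min(1, 1 − 0.41 + 0.69) = 1
~A: Łukasiewicz ¬ gives 1 − 0.41 = 0.59
(C -> ~A): min(1, 1 − 0.31 + 0.59) = 1
(A & (C -> ~A)) = min(0.41, 1) = 0.41
~(A & (C -> ~A)): Łukasiewicz ¬ gives 1 − 0.41 = 0.59
~B: Łukasiewicz ¬ gives 1 − 0.63 = 0.37
~~B: Łukasiewicz ¬ gives 1 − 0.37 = 0.63
(D -> ~~B): min(1, 1 − 0.74 + 0.63) = 0.89
~A: Łukasiewicz ¬ gives 1 − 0.41 = 0.59
~~A: Łukasiewicz ¬ gives 1 − 0.59 = 0.41
((D -> ~~B) -> ~~A): min(1, 1 − 0.89 + 0.41) = 0.52
~((D -> ~~B) -> ~~A): Łukasiewicz ¬ gives 1 − 0.52 = 0.48
(~(A & (C -> ~A)) -> ~((D -> ~~B) -> ~~A)): min(1, 1 − 0.59 + 0.48) = 0.89
~(~(A & (C -> ~A)) -> ~((D -> ~~B) -> ~~A)): Łukasiewicz ¬ gives 1 − 0.89 = 0.11
((~~A -> ~C) -> ~(~(A & (C -> ~A)) -> ~((D -> ~~B) -> ~~A))): min(1, 1 − 1 + 0.11) = 0.11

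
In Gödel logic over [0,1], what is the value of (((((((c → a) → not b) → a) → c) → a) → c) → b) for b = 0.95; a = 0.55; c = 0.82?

0.95

(c → a): 0.82 > 0.55, so result = 0.55
not b: Gödel ¬ of 0.95 = 0 (operand ≠ 0)
((c → a) → not b): 0.55 > 0, so result = 0
(((c → a) → not b) → a): 0 ≤ 0.55, so result = 1
((((c → a) → not b) → a) → c): 1 > 0.82, so result = 0.82
(((((c → a) → not b) → a) → c) → a): 0.82 > 0.55, so result = 0.55
((((((c → a) → not b) → a) → c) → a) → c): 0.55 ≤ 0.82, so result = 1
(((((((c → a) → not b) → a) → c) → a) → c) → b): 1 > 0.95, so result = 0.95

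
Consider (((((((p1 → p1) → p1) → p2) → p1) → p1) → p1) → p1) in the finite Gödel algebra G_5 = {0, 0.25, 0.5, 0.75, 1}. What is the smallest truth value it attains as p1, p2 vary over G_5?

The minimum is attained at p1 = 0.25, p2 = 0:
  (p1 → p1): 0.25 ≤ 0.25, so result = 1
  ((p1 → p1) → p1): 1 > 0.25, so result = 0.25
  (((p1 → p1) → p1) → p2): 0.25 > 0, so result = 0
  ((((p1 → p1) → p1) → p2) → p1): 0 ≤ 0.25, so result = 1
  (((((p1 → p1) → p1) → p2) → p1) → p1): 1 > 0.25, so result = 0.25
  ((((((p1 → p1) → p1) → p2) → p1) → p1) → p1): 0.25 ≤ 0.25, so result = 1
  (((((((p1 → p1) → p1) → p2) → p1) → p1) → p1) → p1): 1 > 0.25, so result = 0.25
Checking all 25 assignments confirms none give a value below 0.25.

0.25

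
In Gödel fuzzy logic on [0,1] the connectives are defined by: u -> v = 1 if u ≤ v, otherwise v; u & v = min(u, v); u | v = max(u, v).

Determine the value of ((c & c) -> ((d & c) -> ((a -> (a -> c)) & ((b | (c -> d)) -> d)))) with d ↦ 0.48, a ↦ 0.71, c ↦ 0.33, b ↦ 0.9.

1.00

(c & c) = min(0.33, 0.33) = 0.33
(d & c) = min(0.48, 0.33) = 0.33
(a -> c): 0.71 > 0.33, so result = 0.33
(a -> (a -> c)): 0.71 > 0.33, so result = 0.33
(c -> d): 0.33 ≤ 0.48, so result = 1
(b | (c -> d)) = max(0.9, 1) = 1
((b | (c -> d)) -> d): 1 > 0.48, so result = 0.48
((a -> (a -> c)) & ((b | (c -> d)) -> d)) = min(0.33, 0.48) = 0.33
((d & c) -> ((a -> (a -> c)) & ((b | (c -> d)) -> d))): 0.33 ≤ 0.33, so result = 1
((c & c) -> ((d & c) -> ((a -> (a -> c)) & ((b | (c -> d)) -> d)))): 0.33 ≤ 1, so result = 1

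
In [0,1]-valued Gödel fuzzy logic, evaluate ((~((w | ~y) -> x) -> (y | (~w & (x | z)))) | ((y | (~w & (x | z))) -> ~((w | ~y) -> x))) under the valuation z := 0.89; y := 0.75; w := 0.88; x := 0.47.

~y: Gödel ¬ of 0.75 = 0 (operand ≠ 0)
(w | ~y) = max(0.88, 0) = 0.88
((w | ~y) -> x): 0.88 > 0.47, so result = 0.47
~((w | ~y) -> x): Gödel ¬ of 0.47 = 0 (operand ≠ 0)
~w: Gödel ¬ of 0.88 = 0 (operand ≠ 0)
(x | z) = max(0.47, 0.89) = 0.89
(~w & (x | z)) = min(0, 0.89) = 0
(y | (~w & (x | z))) = max(0.75, 0) = 0.75
(~((w | ~y) -> x) -> (y | (~w & (x | z)))): 0 ≤ 0.75, so result = 1
~w: Gödel ¬ of 0.88 = 0 (operand ≠ 0)
(x | z) = max(0.47, 0.89) = 0.89
(~w & (x | z)) = min(0, 0.89) = 0
(y | (~w & (x | z))) = max(0.75, 0) = 0.75
~y: Gödel ¬ of 0.75 = 0 (operand ≠ 0)
(w | ~y) = max(0.88, 0) = 0.88
((w | ~y) -> x): 0.88 > 0.47, so result = 0.47
~((w | ~y) -> x): Gödel ¬ of 0.47 = 0 (operand ≠ 0)
((y | (~w & (x | z))) -> ~((w | ~y) -> x)): 0.75 > 0, so result = 0
((~((w | ~y) -> x) -> (y | (~w & (x | z)))) | ((y | (~w & (x | z))) -> ~((w | ~y) -> x))) = max(1, 0) = 1

1.00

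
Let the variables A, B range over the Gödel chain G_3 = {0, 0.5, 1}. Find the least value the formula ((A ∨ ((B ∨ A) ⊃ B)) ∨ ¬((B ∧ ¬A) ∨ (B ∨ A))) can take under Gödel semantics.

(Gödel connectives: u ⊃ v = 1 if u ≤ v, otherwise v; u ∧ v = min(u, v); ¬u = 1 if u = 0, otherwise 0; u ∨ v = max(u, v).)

The minimum is attained at A = 0.5, B = 0:
  (B ∨ A) = max(0, 0.5) = 0.5
  ((B ∨ A) ⊃ B): 0.5 > 0, so result = 0
  (A ∨ ((B ∨ A) ⊃ B)) = max(0.5, 0) = 0.5
  ¬A: Gödel ¬ of 0.5 = 0 (operand ≠ 0)
  (B ∧ ¬A) = min(0, 0) = 0
  (B ∨ A) = max(0, 0.5) = 0.5
  ((B ∧ ¬A) ∨ (B ∨ A)) = max(0, 0.5) = 0.5
  ¬((B ∧ ¬A) ∨ (B ∨ A)): Gödel ¬ of 0.5 = 0 (operand ≠ 0)
  ((A ∨ ((B ∨ A) ⊃ B)) ∨ ¬((B ∧ ¬A) ∨ (B ∨ A))) = max(0.5, 0) = 0.5
Checking all 9 assignments confirms none give a value below 0.50.

0.50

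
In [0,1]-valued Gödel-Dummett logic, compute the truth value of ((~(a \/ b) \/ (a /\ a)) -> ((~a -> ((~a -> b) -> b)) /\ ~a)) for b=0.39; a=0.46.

(a \/ b) = max(0.46, 0.39) = 0.46
~(a \/ b): Gödel ¬ of 0.46 = 0 (operand ≠ 0)
(a /\ a) = min(0.46, 0.46) = 0.46
(~(a \/ b) \/ (a /\ a)) = max(0, 0.46) = 0.46
~a: Gödel ¬ of 0.46 = 0 (operand ≠ 0)
~a: Gödel ¬ of 0.46 = 0 (operand ≠ 0)
(~a -> b): 0 ≤ 0.39, so result = 1
((~a -> b) -> b): 1 > 0.39, so result = 0.39
(~a -> ((~a -> b) -> b)): 0 ≤ 0.39, so result = 1
~a: Gödel ¬ of 0.46 = 0 (operand ≠ 0)
((~a -> ((~a -> b) -> b)) /\ ~a) = min(1, 0) = 0
((~(a \/ b) \/ (a /\ a)) -> ((~a -> ((~a -> b) -> b)) /\ ~a)): 0.46 > 0, so result = 0

0.00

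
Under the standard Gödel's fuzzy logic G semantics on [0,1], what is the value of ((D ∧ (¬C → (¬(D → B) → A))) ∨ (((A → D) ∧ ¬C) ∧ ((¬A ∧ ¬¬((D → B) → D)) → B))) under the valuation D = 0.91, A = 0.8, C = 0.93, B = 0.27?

0.91

¬C: Gödel ¬ of 0.93 = 0 (operand ≠ 0)
(D → B): 0.91 > 0.27, so result = 0.27
¬(D → B): Gödel ¬ of 0.27 = 0 (operand ≠ 0)
(¬(D → B) → A): 0 ≤ 0.8, so result = 1
(¬C → (¬(D → B) → A)): 0 ≤ 1, so result = 1
(D ∧ (¬C → (¬(D → B) → A))) = min(0.91, 1) = 0.91
(A → D): 0.8 ≤ 0.91, so result = 1
¬C: Gödel ¬ of 0.93 = 0 (operand ≠ 0)
((A → D) ∧ ¬C) = min(1, 0) = 0
¬A: Gödel ¬ of 0.8 = 0 (operand ≠ 0)
(D → B): 0.91 > 0.27, so result = 0.27
((D → B) → D): 0.27 ≤ 0.91, so result = 1
¬((D → B) → D): Gödel ¬ of 1 = 0 (operand ≠ 0)
¬¬((D → B) → D): Gödel ¬ of 0 = 1 (operand is 0)
(¬A ∧ ¬¬((D → B) → D)) = min(0, 1) = 0
((¬A ∧ ¬¬((D → B) → D)) → B): 0 ≤ 0.27, so result = 1
(((A → D) ∧ ¬C) ∧ ((¬A ∧ ¬¬((D → B) → D)) → B)) = min(0, 1) = 0
((D ∧ (¬C → (¬(D → B) → A))) ∨ (((A → D) ∧ ¬C) ∧ ((¬A ∧ ¬¬((D → B) → D)) → B))) = max(0.91, 0) = 0.91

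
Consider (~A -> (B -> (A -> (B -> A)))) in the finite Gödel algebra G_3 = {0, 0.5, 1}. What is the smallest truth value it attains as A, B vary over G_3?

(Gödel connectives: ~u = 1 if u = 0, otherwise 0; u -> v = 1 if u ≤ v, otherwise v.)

Every assignment gives 1. For instance at A = 0, B = 0:
  ~A: Gödel ¬ of 0 = 1 (operand is 0)
  (B -> A): 0 ≤ 0, so result = 1
  (A -> (B -> A)): 0 ≤ 1, so result = 1
  (B -> (A -> (B -> A))): 0 ≤ 1, so result = 1
  (~A -> (B -> (A -> (B -> A)))): 1 ≤ 1, so result = 1
All 9 assignments give value 1 — the formula is a G_3-tautology.

1.00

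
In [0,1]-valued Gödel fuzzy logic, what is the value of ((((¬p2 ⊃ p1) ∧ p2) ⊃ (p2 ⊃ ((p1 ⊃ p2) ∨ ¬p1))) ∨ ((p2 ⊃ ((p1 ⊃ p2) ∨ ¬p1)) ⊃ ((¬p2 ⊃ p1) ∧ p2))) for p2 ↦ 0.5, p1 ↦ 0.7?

1.00

¬p2: Gödel ¬ of 0.5 = 0 (operand ≠ 0)
(¬p2 ⊃ p1): 0 ≤ 0.7, so result = 1
((¬p2 ⊃ p1) ∧ p2) = min(1, 0.5) = 0.5
(p1 ⊃ p2): 0.7 > 0.5, so result = 0.5
¬p1: Gödel ¬ of 0.7 = 0 (operand ≠ 0)
((p1 ⊃ p2) ∨ ¬p1) = max(0.5, 0) = 0.5
(p2 ⊃ ((p1 ⊃ p2) ∨ ¬p1)): 0.5 ≤ 0.5, so result = 1
(((¬p2 ⊃ p1) ∧ p2) ⊃ (p2 ⊃ ((p1 ⊃ p2) ∨ ¬p1))): 0.5 ≤ 1, so result = 1
(p1 ⊃ p2): 0.7 > 0.5, so result = 0.5
¬p1: Gödel ¬ of 0.7 = 0 (operand ≠ 0)
((p1 ⊃ p2) ∨ ¬p1) = max(0.5, 0) = 0.5
(p2 ⊃ ((p1 ⊃ p2) ∨ ¬p1)): 0.5 ≤ 0.5, so result = 1
¬p2: Gödel ¬ of 0.5 = 0 (operand ≠ 0)
(¬p2 ⊃ p1): 0 ≤ 0.7, so result = 1
((¬p2 ⊃ p1) ∧ p2) = min(1, 0.5) = 0.5
((p2 ⊃ ((p1 ⊃ p2) ∨ ¬p1)) ⊃ ((¬p2 ⊃ p1) ∧ p2)): 1 > 0.5, so result = 0.5
((((¬p2 ⊃ p1) ∧ p2) ⊃ (p2 ⊃ ((p1 ⊃ p2) ∨ ¬p1))) ∨ ((p2 ⊃ ((p1 ⊃ p2) ∨ ¬p1)) ⊃ ((¬p2 ⊃ p1) ∧ p2))) = max(1, 0.5) = 1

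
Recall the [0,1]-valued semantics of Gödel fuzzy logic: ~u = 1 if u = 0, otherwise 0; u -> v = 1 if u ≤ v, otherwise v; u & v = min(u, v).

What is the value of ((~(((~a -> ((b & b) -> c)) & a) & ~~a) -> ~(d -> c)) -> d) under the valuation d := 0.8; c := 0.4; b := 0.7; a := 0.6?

0.80

~a: Gödel ¬ of 0.6 = 0 (operand ≠ 0)
(b & b) = min(0.7, 0.7) = 0.7
((b & b) -> c): 0.7 > 0.4, so result = 0.4
(~a -> ((b & b) -> c)): 0 ≤ 0.4, so result = 1
((~a -> ((b & b) -> c)) & a) = min(1, 0.6) = 0.6
~a: Gödel ¬ of 0.6 = 0 (operand ≠ 0)
~~a: Gödel ¬ of 0 = 1 (operand is 0)
(((~a -> ((b & b) -> c)) & a) & ~~a) = min(0.6, 1) = 0.6
~(((~a -> ((b & b) -> c)) & a) & ~~a): Gödel ¬ of 0.6 = 0 (operand ≠ 0)
(d -> c): 0.8 > 0.4, so result = 0.4
~(d -> c): Gödel ¬ of 0.4 = 0 (operand ≠ 0)
(~(((~a -> ((b & b) -> c)) & a) & ~~a) -> ~(d -> c)): 0 ≤ 0, so result = 1
((~(((~a -> ((b & b) -> c)) & a) & ~~a) -> ~(d -> c)) -> d): 1 > 0.8, so result = 0.8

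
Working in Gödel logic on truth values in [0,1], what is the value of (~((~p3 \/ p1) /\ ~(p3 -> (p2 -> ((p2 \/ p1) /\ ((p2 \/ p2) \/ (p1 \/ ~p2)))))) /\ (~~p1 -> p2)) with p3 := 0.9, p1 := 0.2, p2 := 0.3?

~p3: Gödel ¬ of 0.9 = 0 (operand ≠ 0)
(~p3 \/ p1) = max(0, 0.2) = 0.2
(p2 \/ p1) = max(0.3, 0.2) = 0.3
(p2 \/ p2) = max(0.3, 0.3) = 0.3
~p2: Gödel ¬ of 0.3 = 0 (operand ≠ 0)
(p1 \/ ~p2) = max(0.2, 0) = 0.2
((p2 \/ p2) \/ (p1 \/ ~p2)) = max(0.3, 0.2) = 0.3
((p2 \/ p1) /\ ((p2 \/ p2) \/ (p1 \/ ~p2))) = min(0.3, 0.3) = 0.3
(p2 -> ((p2 \/ p1) /\ ((p2 \/ p2) \/ (p1 \/ ~p2)))): 0.3 ≤ 0.3, so result = 1
(p3 -> (p2 -> ((p2 \/ p1) /\ ((p2 \/ p2) \/ (p1 \/ ~p2))))): 0.9 ≤ 1, so result = 1
~(p3 -> (p2 -> ((p2 \/ p1) /\ ((p2 \/ p2) \/ (p1 \/ ~p2))))): Gödel ¬ of 1 = 0 (operand ≠ 0)
((~p3 \/ p1) /\ ~(p3 -> (p2 -> ((p2 \/ p1) /\ ((p2 \/ p2) \/ (p1 \/ ~p2)))))) = min(0.2, 0) = 0
~((~p3 \/ p1) /\ ~(p3 -> (p2 -> ((p2 \/ p1) /\ ((p2 \/ p2) \/ (p1 \/ ~p2)))))): Gödel ¬ of 0 = 1 (operand is 0)
~p1: Gödel ¬ of 0.2 = 0 (operand ≠ 0)
~~p1: Gödel ¬ of 0 = 1 (operand is 0)
(~~p1 -> p2): 1 > 0.3, so result = 0.3
(~((~p3 \/ p1) /\ ~(p3 -> (p2 -> ((p2 \/ p1) /\ ((p2 \/ p2) \/ (p1 \/ ~p2)))))) /\ (~~p1 -> p2)) = min(1, 0.3) = 0.3

0.30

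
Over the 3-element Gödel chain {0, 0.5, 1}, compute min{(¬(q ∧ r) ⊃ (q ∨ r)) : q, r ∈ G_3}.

0.00

The minimum is attained at q = 0, r = 0:
  (q ∧ r) = min(0, 0) = 0
  ¬(q ∧ r): Gödel ¬ of 0 = 1 (operand is 0)
  (q ∨ r) = max(0, 0) = 0
  (¬(q ∧ r) ⊃ (q ∨ r)): 1 > 0, so result = 0
Checking all 9 assignments confirms none give a value below 0.00.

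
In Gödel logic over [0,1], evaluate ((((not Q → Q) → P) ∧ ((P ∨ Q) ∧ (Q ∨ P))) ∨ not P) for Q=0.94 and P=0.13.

0.13

not Q: Gödel ¬ of 0.94 = 0 (operand ≠ 0)
(not Q → Q): 0 ≤ 0.94, so result = 1
((not Q → Q) → P): 1 > 0.13, so result = 0.13
(P ∨ Q) = max(0.13, 0.94) = 0.94
(Q ∨ P) = max(0.94, 0.13) = 0.94
((P ∨ Q) ∧ (Q ∨ P)) = min(0.94, 0.94) = 0.94
(((not Q → Q) → P) ∧ ((P ∨ Q) ∧ (Q ∨ P))) = min(0.13, 0.94) = 0.13
not P: Gödel ¬ of 0.13 = 0 (operand ≠ 0)
((((not Q → Q) → P) ∧ ((P ∨ Q) ∧ (Q ∨ P))) ∨ not P) = max(0.13, 0) = 0.13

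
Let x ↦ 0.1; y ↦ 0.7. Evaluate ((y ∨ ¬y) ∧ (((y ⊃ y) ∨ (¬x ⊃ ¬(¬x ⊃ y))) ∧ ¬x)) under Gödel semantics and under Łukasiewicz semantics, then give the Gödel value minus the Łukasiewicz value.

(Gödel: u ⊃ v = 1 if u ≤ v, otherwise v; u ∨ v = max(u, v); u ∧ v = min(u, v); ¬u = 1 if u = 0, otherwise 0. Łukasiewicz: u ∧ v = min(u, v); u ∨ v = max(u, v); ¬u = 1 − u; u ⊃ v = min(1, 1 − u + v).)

Gödel evaluation:
  ¬y: Gödel ¬ of 0.7 = 0 (operand ≠ 0)
  (y ∨ ¬y) = max(0.7, 0) = 0.7
  (y ⊃ y): 0.7 ≤ 0.7, so result = 1
  ¬x: Gödel ¬ of 0.1 = 0 (operand ≠ 0)
  ¬x: Gödel ¬ of 0.1 = 0 (operand ≠ 0)
  (¬x ⊃ y): 0 ≤ 0.7, so result = 1
  ¬(¬x ⊃ y): Gödel ¬ of 1 = 0 (operand ≠ 0)
  (¬x ⊃ ¬(¬x ⊃ y)): 0 ≤ 0, so result = 1
  ((y ⊃ y) ∨ (¬x ⊃ ¬(¬x ⊃ y))) = max(1, 1) = 1
  ¬x: Gödel ¬ of 0.1 = 0 (operand ≠ 0)
  (((y ⊃ y) ∨ (¬x ⊃ ¬(¬x ⊃ y))) ∧ ¬x) = min(1, 0) = 0
  ((y ∨ ¬y) ∧ (((y ⊃ y) ∨ (¬x ⊃ ¬(¬x ⊃ y))) ∧ ¬x)) = min(0.7, 0) = 0
  Gödel value = 0
Łukasiewicz evaluation:
  ¬y: Łukasiewicz ¬ gives 1 − 0.7 = 0.3
  (y ∨ ¬y) = max(0.7, 0.3) = 0.7
  (y ⊃ y): min(1, 1 − 0.7 + 0.7) = 1
  ¬x: Łukasiewicz ¬ gives 1 − 0.1 = 0.9
  ¬x: Łukasiewicz ¬ gives 1 − 0.1 = 0.9
  (¬x ⊃ y): min(1, 1 − 0.9 + 0.7) = 0.8
  ¬(¬x ⊃ y): Łukasiewicz ¬ gives 1 − 0.8 = 0.2
  (¬x ⊃ ¬(¬x ⊃ y)): min(1, 1 − 0.9 + 0.2) = 0.3
  ((y ⊃ y) ∨ (¬x ⊃ ¬(¬x ⊃ y))) = max(1, 0.3) = 1
  ¬x: Łukasiewicz ¬ gives 1 − 0.1 = 0.9
  (((y ⊃ y) ∨ (¬x ⊃ ¬(¬x ⊃ y))) ∧ ¬x) = min(1, 0.9) = 0.9
  ((y ∨ ¬y) ∧ (((y ⊃ y) ∨ (¬x ⊃ ¬(¬x ⊃ y))) ∧ ¬x)) = min(0.7, 0.9) = 0.7
  Łukasiewicz value = 0.7
Difference: 0 − 0.7 = -0.70

-0.70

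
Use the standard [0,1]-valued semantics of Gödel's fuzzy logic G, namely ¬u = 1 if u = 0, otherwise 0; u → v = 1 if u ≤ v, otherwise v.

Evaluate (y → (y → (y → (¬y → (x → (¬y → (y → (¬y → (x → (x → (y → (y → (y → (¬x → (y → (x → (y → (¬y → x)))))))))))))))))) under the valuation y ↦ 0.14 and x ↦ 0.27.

1.00

¬y: Gödel ¬ of 0.14 = 0 (operand ≠ 0)
¬y: Gödel ¬ of 0.14 = 0 (operand ≠ 0)
¬y: Gödel ¬ of 0.14 = 0 (operand ≠ 0)
¬x: Gödel ¬ of 0.27 = 0 (operand ≠ 0)
¬y: Gödel ¬ of 0.14 = 0 (operand ≠ 0)
(¬y → x): 0 ≤ 0.27, so result = 1
(y → (¬y → x)): 0.14 ≤ 1, so result = 1
(x → (y → (¬y → x))): 0.27 ≤ 1, so result = 1
(y → (x → (y → (¬y → x)))): 0.14 ≤ 1, so result = 1
(¬x → (y → (x → (y → (¬y → x))))): 0 ≤ 1, so result = 1
(y → (¬x → (y → (x → (y → (¬y → x)))))): 0.14 ≤ 1, so result = 1
(y → (y → (¬x → (y → (x → (y → (¬y → x))))))): 0.14 ≤ 1, so result = 1
(y → (y → (y → (¬x → (y → (x → (y → (¬y → x)))))))): 0.14 ≤ 1, so result = 1
(x → (y → (y → (y → (¬x → (y → (x → (y → (¬y → x))))))))): 0.27 ≤ 1, so result = 1
(x → (x → (y → (y → (y → (¬x → (y → (x → (y → (¬y → x)))))))))): 0.27 ≤ 1, so result = 1
(¬y → (x → (x → (y → (y → (y → (¬x → (y → (x → (y → (¬y → x))))))))))): 0 ≤ 1, so result = 1
(y → (¬y → (x → (x → (y → (y → (y → (¬x → (y → (x → (y → (¬y → x)))))))))))): 0.14 ≤ 1, so result = 1
(¬y → (y → (¬y → (x → (x → (y → (y → (y → (¬x → (y → (x → (y → (¬y → x))))))))))))): 0 ≤ 1, so result = 1
(x → (¬y → (y → (¬y → (x → (x → (y → (y → (y → (¬x → (y → (x → (y → (¬y → x)))))))))))))): 0.27 ≤ 1, so result = 1
(¬y → (x → (¬y → (y → (¬y → (x → (x → (y → (y → (y → (¬x → (y → (x → (y → (¬y → x))))))))))))))): 0 ≤ 1, so result = 1
(y → (¬y → (x → (¬y → (y → (¬y → (x → (x → (y → (y → (y → (¬x → (y → (x → (y → (¬y → x)))))))))))))))): 0.14 ≤ 1, so result = 1
(y → (y → (¬y → (x → (¬y → (y → (¬y → (x → (x → (y → (y → (y → (¬x → (y → (x → (y → (¬y → x))))))))))))))))): 0.14 ≤ 1, so result = 1
(y → (y → (y → (¬y → (x → (¬y → (y → (¬y → (x → (x → (y → (y → (y → (¬x → (y → (x → (y → (¬y → x)))))))))))))))))): 0.14 ≤ 1, so result = 1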